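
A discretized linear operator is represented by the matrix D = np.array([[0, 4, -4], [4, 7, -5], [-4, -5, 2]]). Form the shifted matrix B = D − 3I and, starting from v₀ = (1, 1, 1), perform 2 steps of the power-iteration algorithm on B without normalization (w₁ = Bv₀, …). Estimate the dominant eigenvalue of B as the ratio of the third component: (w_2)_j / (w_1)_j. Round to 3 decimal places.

-0.700

B = D − 3I has rows (-3, 4, -4); (4, 4, -5); (-4, -5, -1)
w1 = Bv₀ = ((-3)·1 + 4·1 + (-4)·1; 4·1 + 4·1 + (-5)·1; (-4)·1 + (-5)·1 + (-1)·1) = (-3, 3, -10)
w2 = Bw1 = ((-3)·(-3) + 4·3 + (-4)·(-10); 4·(-3) + 4·3 + (-5)·(-10); (-4)·(-3) + (-5)·3 + (-1)·(-10)) = (61, 50, 7)
Ratio: 7/-10 = -0.700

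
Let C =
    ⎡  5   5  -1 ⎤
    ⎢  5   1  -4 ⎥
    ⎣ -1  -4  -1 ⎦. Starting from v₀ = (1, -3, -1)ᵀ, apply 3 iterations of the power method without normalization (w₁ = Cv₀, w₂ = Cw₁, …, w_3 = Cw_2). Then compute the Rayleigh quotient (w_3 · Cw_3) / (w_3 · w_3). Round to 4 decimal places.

w1 = Cv₀ = (5·1 + 5·(-3) + (-1)·(-1); 5·1 + 1·(-3) + (-4)·(-1); (-1)·1 + (-4)·(-3) + (-1)·(-1)) = (-9, 6, 12)
w2 = Cw1 = (5·(-9) + 5·6 + (-1)·12; 5·(-9) + 1·6 + (-4)·12; (-1)·(-9) + (-4)·6 + (-1)·12) = (-27, -87, -27)
w3 = Cw2 = (-543, -114, 402)
Cw3 = (-3687, -4437, 597)
w3·Cw3 = (-543)·(-3687) + (-114)·(-4437) + 402·597 = 2747853; w3·w3 = (-543)·(-543) + (-114)·(-114) + 402·402 = 469449
λ ≈ 2747853/469449 = 5.8534

5.8534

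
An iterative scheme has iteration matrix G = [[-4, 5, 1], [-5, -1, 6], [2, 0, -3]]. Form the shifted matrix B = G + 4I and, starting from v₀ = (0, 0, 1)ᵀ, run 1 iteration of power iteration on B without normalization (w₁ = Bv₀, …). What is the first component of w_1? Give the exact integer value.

B = G + 4I has rows (0, 5, 1); (-5, 3, 6); (2, 0, 1)
w1 = Bv₀ = (0·0 + 5·0 + 1·1; (-5)·0 + 3·0 + 6·1; 2·0 + 0·0 + 1·1) = (1, 6, 1)
Requested component of w1: 1

1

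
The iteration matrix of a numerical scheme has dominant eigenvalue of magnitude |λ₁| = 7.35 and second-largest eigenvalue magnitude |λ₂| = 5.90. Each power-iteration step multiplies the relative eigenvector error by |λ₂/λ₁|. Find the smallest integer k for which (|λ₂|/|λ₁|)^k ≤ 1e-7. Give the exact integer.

|λ₂/λ₁| = 5.90/7.35 = 0.80272
Need k ≥ ln(1e-7) / ln(0.80272) = -16.1181 / -0.2197 ≈ 73.348
Smallest integer k satisfying the bound: 74

74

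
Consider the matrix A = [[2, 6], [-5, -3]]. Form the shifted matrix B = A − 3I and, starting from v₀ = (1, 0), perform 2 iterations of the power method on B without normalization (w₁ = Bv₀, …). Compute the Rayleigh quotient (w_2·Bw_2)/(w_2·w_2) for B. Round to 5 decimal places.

B = A − 3I has rows (-1, 6); (-5, -6)
w1 = Bv₀ = (-1, -5)
w2 = Bw1 = (-29, 35)
Bw2 = (239, -65)
w2·Bw2 = -9206; w2·w2 = 2066; μ ≈ -9206/2066 = -4.45595

-4.45595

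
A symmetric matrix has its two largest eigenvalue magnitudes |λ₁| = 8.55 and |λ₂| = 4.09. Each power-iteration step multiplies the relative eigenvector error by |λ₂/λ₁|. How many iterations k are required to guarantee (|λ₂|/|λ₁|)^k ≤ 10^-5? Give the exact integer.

|λ₂/λ₁| = 4.09/8.55 = 0.47836
Need k ≥ ln(10^-5) / ln(0.47836) = -11.5129 / -0.7374 ≈ 15.613
Smallest integer k satisfying the bound: 16

16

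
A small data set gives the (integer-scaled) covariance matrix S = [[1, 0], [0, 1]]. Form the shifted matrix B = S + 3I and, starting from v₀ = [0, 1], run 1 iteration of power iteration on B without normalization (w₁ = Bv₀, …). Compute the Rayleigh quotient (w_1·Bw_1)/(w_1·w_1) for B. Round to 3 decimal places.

4.000

B = S + 3I has rows (4, 0); (0, 4)
w1 = Bv₀ = (4·0 + 0·1; 0·0 + 4·1) = (0, 4)
Bw1 = (0, 16)
w1·Bw1 = 64; w1·w1 = 16; μ ≈ 64/16 = 4.000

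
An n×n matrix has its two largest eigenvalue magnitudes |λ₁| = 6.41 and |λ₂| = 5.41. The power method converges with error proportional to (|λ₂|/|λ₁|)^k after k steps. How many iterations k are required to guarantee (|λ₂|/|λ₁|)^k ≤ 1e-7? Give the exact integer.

96

|λ₂/λ₁| = 5.41/6.41 = 0.84399
Need k ≥ ln(1e-7) / ln(0.84399) = -16.1181 / -0.1696 ≈ 95.030
Smallest integer k satisfying the bound: 96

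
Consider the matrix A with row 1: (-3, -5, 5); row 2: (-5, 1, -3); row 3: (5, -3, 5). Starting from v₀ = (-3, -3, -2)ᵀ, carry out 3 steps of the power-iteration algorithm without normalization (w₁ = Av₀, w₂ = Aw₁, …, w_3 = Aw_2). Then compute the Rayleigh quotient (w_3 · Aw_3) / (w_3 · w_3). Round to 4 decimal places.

λ ≈ 3.3965

w1 = Av₀ = (14, 18, -16)
w2 = Aw1 = (-212, -4, -64)
w3 = Aw2 = (336, 1248, -1368)
Aw3 = (-14088, 3672, -8904)
w3·Aw3 = 336·(-14088) + 1248·3672 + (-1368)·(-8904) = 12029760; w3·w3 = 336·336 + 1248·1248 + (-1368)·(-1368) = 3541824
λ ≈ 12029760/3541824 = 3.3965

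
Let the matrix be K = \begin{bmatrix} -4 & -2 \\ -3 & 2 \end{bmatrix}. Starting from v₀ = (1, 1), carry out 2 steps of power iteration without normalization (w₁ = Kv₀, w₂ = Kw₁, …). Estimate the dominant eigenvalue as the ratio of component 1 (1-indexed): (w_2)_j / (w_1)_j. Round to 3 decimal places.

w1 = Kv₀ = (-6, -1)
w2 = Kw1 = (26, 16)
Ratio at component: 26 / -6 = -4.333

λ ≈ -4.333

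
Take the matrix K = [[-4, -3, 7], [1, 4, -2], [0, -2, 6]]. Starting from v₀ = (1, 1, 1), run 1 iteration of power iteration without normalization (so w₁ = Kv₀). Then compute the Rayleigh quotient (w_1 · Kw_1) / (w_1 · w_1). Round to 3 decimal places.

w1 = Kv₀ = ((-4)·1 + (-3)·1 + 7·1; 1·1 + 4·1 + (-2)·1; 0·1 + (-2)·1 + 6·1) = (0, 3, 4)
Kw1 = (19, 4, 18)
w1·Kw1 = 0·19 + 3·4 + 4·18 = 84; w1·w1 = 0·0 + 3·3 + 4·4 = 25
λ ≈ 84/25 = 3.360

3.360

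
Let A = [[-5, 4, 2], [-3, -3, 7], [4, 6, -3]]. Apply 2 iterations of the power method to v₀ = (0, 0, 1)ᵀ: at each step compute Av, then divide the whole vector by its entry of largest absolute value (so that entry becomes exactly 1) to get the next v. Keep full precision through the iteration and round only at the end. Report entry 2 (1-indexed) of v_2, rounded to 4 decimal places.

Av0 = (2.00000, 7.00000, -3.00000); divide by 7.00000 → v1 = (0.28571, 1.00000, -0.42857)
Av1 = (1.71429, -6.85714, 8.42857); divide by 8.42857 → v2 = (0.20339, -0.81356, 1.00000)
Requested entry of v2: -48/59 = -0.8136

-0.8136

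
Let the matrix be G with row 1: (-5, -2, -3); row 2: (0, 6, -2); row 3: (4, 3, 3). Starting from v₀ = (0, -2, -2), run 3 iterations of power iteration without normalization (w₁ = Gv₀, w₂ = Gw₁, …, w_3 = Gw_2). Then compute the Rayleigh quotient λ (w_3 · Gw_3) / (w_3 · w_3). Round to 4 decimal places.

w1 = Gv₀ = (10, -8, -12)
w2 = Gw1 = (2, -24, -20)
w3 = Gw2 = (98, -104, -124)
Gw3 = (90, -376, -292)
w3·Gw3 = 98·90 + (-104)·(-376) + (-124)·(-292) = 84132; w3·w3 = 98·98 + (-104)·(-104) + (-124)·(-124) = 35796
λ ≈ 84132/35796 = 2.3503

λ ≈ 2.3503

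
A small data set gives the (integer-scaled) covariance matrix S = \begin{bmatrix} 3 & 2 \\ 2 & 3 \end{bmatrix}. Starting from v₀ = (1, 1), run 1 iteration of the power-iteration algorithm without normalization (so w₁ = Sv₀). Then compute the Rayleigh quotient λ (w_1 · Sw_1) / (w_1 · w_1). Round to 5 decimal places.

λ ≈ 5.00000

w1 = Sv₀ = (5, 5)
Sw1 = (25, 25)
w1·Sw1 = 5·25 + 5·25 = 250; w1·w1 = 5·5 + 5·5 = 50
λ ≈ 250/50 = 5.00000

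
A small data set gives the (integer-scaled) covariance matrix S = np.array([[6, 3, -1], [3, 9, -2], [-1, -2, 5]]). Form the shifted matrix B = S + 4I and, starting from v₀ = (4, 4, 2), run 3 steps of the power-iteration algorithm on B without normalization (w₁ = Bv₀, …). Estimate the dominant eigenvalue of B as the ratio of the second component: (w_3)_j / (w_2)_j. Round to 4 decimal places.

μ ≈ 15.4553

B = S + 4I has rows (10, 3, -1); (3, 13, -2); (-1, -2, 9)
w1 = Bv₀ = (10·4 + 3·4 + (-1)·2; 3·4 + 13·4 + (-2)·2; (-1)·4 + (-2)·4 + 9·2) = (50, 60, 6)
w2 = Bw1 = (10·50 + 3·60 + (-1)·6; 3·50 + 13·60 + (-2)·6; (-1)·50 + (-2)·60 + 9·6) = (674, 918, -116)
w3 = Bw2 = (9610, 14188, -3554)
Ratio: 14188/918 = 15.4553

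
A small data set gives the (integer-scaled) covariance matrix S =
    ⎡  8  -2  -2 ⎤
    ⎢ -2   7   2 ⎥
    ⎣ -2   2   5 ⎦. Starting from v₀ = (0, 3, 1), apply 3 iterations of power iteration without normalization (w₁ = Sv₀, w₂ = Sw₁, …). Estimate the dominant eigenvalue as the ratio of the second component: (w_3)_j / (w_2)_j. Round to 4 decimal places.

w1 = Sv₀ = (-8, 23, 11)
w2 = Sw1 = (-132, 199, 117)
w3 = Sw2 = (-1688, 1891, 1247)
Ratio at component: 1891 / 199 = 9.5025

λ ≈ 9.5025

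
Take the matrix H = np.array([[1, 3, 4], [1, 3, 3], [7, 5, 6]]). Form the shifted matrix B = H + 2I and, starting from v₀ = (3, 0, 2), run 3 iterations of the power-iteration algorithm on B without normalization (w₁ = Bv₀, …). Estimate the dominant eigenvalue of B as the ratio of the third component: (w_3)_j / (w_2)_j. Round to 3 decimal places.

B = H + 2I has rows (3, 3, 4); (1, 5, 3); (7, 5, 8)
w1 = Bv₀ = (3·3 + 3·0 + 4·2; 1·3 + 5·0 + 3·2; 7·3 + 5·0 + 8·2) = (17, 9, 37)
w2 = Bw1 = (3·17 + 3·9 + 4·37; 1·17 + 5·9 + 3·37; 7·17 + 5·9 + 8·37) = (226, 173, 460)
w3 = Bw2 = (3037, 2471, 6127)
Ratio: 6127/460 = 13.320

13.320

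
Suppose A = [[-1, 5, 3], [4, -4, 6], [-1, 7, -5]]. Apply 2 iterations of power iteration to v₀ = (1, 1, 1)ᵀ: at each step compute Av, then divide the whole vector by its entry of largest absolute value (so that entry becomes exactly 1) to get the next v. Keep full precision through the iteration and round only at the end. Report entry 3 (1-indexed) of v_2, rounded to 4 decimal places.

1.0000

Av0 = (7.00000, 6.00000, 1.00000); divide by 7.00000 → v1 = (1.00000, 0.85714, 0.14286)
Av1 = (3.71429, 1.42857, 4.28571); divide by 4.28571 → v2 = (0.86667, 0.33333, 1.00000)
Requested entry of v2: 30/30 = 1.0000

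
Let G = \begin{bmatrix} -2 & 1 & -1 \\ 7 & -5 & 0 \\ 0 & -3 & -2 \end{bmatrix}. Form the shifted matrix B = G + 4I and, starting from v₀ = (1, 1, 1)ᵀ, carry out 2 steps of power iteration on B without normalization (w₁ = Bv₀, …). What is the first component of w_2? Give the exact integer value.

11

B = G + 4I has rows (2, 1, -1); (7, -1, 0); (0, -3, 2)
w1 = Bv₀ = (2, 6, -1)
w2 = Bw1 = (11, 8, -20)
Requested component of w2: 11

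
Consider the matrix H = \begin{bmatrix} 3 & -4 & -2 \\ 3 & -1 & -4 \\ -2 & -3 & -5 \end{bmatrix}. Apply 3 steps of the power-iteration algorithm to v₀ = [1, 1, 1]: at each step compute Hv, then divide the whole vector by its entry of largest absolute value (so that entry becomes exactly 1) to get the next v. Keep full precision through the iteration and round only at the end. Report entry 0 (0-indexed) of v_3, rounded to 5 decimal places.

Hv0 = (-3.000000, -2.000000, -10.000000); divide by -10.000000 → v1 = (0.300000, 0.200000, 1.000000)
Hv1 = (-1.900000, -3.300000, -6.200000); divide by -6.200000 → v2 = (0.306452, 0.532258, 1.000000)
Hv2 = (-3.209677, -3.612903, -7.209677); divide by -7.209677 → v3 = (0.445190, 0.501119, 1.000000)
Requested entry of v3: -199/-447 = 0.44519

0.44519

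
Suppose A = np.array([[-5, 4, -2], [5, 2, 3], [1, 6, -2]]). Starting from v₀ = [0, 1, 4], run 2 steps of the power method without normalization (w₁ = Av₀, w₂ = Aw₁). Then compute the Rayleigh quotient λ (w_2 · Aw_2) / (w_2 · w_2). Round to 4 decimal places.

λ ≈ -3.7052

w1 = Av₀ = ((-5)·0 + 4·1 + (-2)·4; 5·0 + 2·1 + 3·4; 1·0 + 6·1 + (-2)·4) = (-4, 14, -2)
w2 = Aw1 = ((-5)·(-4) + 4·14 + (-2)·(-2); 5·(-4) + 2·14 + 3·(-2); 1·(-4) + 6·14 + (-2)·(-2)) = (80, 2, 84)
Aw2 = (-560, 656, -76)
w2·Aw2 = 80·(-560) + 2·656 + 84·(-76) = -49872; w2·w2 = 80·80 + 2·2 + 84·84 = 13460
λ ≈ -49872/13460 = -3.7052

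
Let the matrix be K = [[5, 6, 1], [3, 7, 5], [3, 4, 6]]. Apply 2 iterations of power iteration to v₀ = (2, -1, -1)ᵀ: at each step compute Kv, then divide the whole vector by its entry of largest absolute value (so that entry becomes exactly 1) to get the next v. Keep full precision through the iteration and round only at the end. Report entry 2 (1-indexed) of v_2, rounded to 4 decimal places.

Kv0 = (3.00000, -6.00000, -4.00000); divide by -6.00000 → v1 = (-0.50000, 1.00000, 0.66667)
Kv1 = (4.16667, 8.83333, 6.50000); divide by 8.83333 → v2 = (0.47170, 1.00000, 0.73585)
Requested entry of v2: -53/-53 = 1.0000

1.0000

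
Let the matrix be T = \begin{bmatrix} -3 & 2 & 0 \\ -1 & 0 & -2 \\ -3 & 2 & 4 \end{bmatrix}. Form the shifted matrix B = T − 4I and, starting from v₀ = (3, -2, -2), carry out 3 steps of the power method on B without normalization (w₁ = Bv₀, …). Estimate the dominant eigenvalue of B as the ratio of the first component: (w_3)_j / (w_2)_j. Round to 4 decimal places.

B = T − 4I has rows (-7, 2, 0); (-1, -4, -2); (-3, 2, 0)
w1 = Bv₀ = (-25, 9, -13)
w2 = Bw1 = (193, 15, 93)
w3 = Bw2 = (-1321, -439, -549)
Ratio: -1321/193 = -6.8446

μ ≈ -6.8446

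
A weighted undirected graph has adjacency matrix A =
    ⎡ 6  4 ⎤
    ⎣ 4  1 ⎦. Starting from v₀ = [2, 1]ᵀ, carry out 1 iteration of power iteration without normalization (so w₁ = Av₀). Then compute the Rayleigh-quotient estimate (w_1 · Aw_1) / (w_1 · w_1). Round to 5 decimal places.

λ ≈ 8.21662

w1 = Av₀ = (16, 9)
Aw1 = (132, 73)
w1·Aw1 = 16·132 + 9·73 = 2769; w1·w1 = 16·16 + 9·9 = 337
λ ≈ 2769/337 = 8.21662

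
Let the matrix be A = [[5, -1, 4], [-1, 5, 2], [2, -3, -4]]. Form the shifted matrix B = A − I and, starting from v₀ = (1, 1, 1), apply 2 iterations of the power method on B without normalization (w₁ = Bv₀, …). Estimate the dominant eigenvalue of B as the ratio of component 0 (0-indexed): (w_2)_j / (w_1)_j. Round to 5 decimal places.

μ ≈ -0.14286

B = A − I has rows (4, -1, 4); (-1, 4, 2); (2, -3, -5)
w1 = Bv₀ = (4·1 + (-1)·1 + 4·1; (-1)·1 + 4·1 + 2·1; 2·1 + (-3)·1 + (-5)·1) = (7, 5, -6)
w2 = Bw1 = (4·7 + (-1)·5 + 4·(-6); (-1)·7 + 4·5 + 2·(-6); 2·7 + (-3)·5 + (-5)·(-6)) = (-1, 1, 29)
Ratio: -1/7 = -0.14286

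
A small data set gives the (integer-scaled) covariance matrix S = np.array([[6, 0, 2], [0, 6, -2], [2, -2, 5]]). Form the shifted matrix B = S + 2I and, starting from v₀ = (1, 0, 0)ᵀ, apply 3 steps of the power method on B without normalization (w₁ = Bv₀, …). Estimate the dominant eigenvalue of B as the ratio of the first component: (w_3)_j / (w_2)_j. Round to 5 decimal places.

μ ≈ 8.88235

B = S + 2I has rows (8, 0, 2); (0, 8, -2); (2, -2, 7)
w1 = Bv₀ = (8·1 + 0·0 + 2·0; 0·1 + 8·0 + (-2)·0; 2·1 + (-2)·0 + 7·0) = (8, 0, 2)
w2 = Bw1 = (8·8 + 0·0 + 2·2; 0·8 + 8·0 + (-2)·2; 2·8 + (-2)·0 + 7·2) = (68, -4, 30)
w3 = Bw2 = (604, -92, 354)
Ratio: 604/68 = 8.88235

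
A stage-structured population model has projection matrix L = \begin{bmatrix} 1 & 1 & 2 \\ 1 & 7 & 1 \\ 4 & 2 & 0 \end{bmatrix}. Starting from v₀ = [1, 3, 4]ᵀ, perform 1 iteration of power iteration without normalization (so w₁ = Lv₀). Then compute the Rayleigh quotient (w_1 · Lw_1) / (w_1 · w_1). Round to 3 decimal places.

λ ≈ 7.609

w1 = Lv₀ = (1·1 + 1·3 + 2·4; 1·1 + 7·3 + 1·4; 4·1 + 2·3 + 0·4) = (12, 26, 10)
Lw1 = (58, 204, 100)
w1·Lw1 = 12·58 + 26·204 + 10·100 = 7000; w1·w1 = 12·12 + 26·26 + 10·10 = 920
λ ≈ 7000/920 = 7.609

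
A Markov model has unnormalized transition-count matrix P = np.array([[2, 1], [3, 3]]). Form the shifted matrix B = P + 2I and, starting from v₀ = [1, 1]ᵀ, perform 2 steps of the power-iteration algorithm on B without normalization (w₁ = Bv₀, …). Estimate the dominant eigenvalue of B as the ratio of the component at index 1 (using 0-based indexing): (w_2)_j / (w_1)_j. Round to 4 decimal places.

6.8750

B = P + 2I has rows (4, 1); (3, 5)
w1 = Bv₀ = (4·1 + 1·1; 3·1 + 5·1) = (5, 8)
w2 = Bw1 = (4·5 + 1·8; 3·5 + 5·8) = (28, 55)
Ratio: 55/8 = 6.8750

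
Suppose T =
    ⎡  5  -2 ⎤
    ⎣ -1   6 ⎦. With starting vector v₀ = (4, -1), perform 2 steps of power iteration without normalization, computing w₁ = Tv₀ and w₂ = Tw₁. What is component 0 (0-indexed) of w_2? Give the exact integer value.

w1 = Tv₀ = (5·4 + (-2)·(-1); (-1)·4 + 6·(-1)) = (22, -10)
w2 = Tw1 = (5·22 + (-2)·(-10); (-1)·22 + 6·(-10)) = (130, -82)
The requested component of w2 is 130.

130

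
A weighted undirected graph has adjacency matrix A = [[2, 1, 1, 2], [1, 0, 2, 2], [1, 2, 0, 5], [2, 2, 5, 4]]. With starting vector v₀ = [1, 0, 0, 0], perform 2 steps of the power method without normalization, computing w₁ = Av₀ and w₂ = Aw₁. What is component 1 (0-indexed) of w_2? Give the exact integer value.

8

w1 = Av₀ = (2·1 + 1·0 + 1·0 + 2·0; 1·1 + 0·0 + 2·0 + 2·0; 1·1 + 2·0 + 0·0 + 5·0; 2·1 + 2·0 + 5·0 + 4·0) = (2, 1, 1, 2)
w2 = Aw1 = (2·2 + 1·1 + 1·1 + 2·2; 1·2 + 0·1 + 2·1 + 2·2; 1·2 + 2·1 + 0·1 + 5·2; 2·2 + 2·1 + 5·1 + 4·2) = (10, 8, 14, 19)
The requested component of w2 is 8.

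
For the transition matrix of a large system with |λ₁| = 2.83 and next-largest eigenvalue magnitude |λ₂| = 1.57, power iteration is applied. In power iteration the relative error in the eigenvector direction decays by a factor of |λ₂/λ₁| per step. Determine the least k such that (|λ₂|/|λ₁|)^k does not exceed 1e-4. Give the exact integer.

|λ₂/λ₁| = 1.57/2.83 = 0.55477
Need k ≥ ln(1e-4) / ln(0.55477) = -9.2103 / -0.5892 ≈ 15.632
Smallest integer k satisfying the bound: 16

16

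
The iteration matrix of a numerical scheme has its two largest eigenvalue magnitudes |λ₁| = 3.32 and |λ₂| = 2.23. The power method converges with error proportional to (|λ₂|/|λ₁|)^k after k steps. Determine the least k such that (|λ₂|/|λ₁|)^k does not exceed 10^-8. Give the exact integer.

47

|λ₂/λ₁| = 2.23/3.32 = 0.67169
Need k ≥ ln(10^-8) / ln(0.67169) = -18.4207 / -0.3980 ≈ 46.287
Smallest integer k satisfying the bound: 47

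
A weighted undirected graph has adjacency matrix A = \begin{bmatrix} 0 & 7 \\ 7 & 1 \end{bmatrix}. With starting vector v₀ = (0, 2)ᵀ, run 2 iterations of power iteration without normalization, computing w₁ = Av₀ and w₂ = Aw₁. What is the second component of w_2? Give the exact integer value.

100

w1 = Av₀ = (14, 2)
w2 = Aw1 = (14, 100)
The requested component of w2 is 100.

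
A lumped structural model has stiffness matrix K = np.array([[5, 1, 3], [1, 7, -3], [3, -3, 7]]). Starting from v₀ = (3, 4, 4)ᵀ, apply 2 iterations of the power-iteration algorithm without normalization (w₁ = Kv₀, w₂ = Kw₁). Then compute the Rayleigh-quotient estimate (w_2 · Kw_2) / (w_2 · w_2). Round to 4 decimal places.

w1 = Kv₀ = (5·3 + 1·4 + 3·4; 1·3 + 7·4 + (-3)·4; 3·3 + (-3)·4 + 7·4) = (31, 19, 25)
w2 = Kw1 = (5·31 + 1·19 + 3·25; 1·31 + 7·19 + (-3)·25; 3·31 + (-3)·19 + 7·25) = (249, 89, 211)
Kw2 = (1967, 239, 1957)
w2·Kw2 = 249·1967 + 89·239 + 211·1957 = 923981; w2·w2 = 249·249 + 89·89 + 211·211 = 114443
λ ≈ 923981/114443 = 8.0737

λ ≈ 8.0737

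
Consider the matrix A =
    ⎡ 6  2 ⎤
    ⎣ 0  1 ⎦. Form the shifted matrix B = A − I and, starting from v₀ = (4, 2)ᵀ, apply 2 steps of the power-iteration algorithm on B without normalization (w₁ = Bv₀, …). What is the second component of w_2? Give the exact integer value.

B = A − I has rows (5, 2); (0, 0)
w1 = Bv₀ = (5·4 + 2·2; 0·4 + 0·2) = (24, 0)
w2 = Bw1 = (5·24 + 2·0; 0·24 + 0·0) = (120, 0)
Requested component of w2: 0

0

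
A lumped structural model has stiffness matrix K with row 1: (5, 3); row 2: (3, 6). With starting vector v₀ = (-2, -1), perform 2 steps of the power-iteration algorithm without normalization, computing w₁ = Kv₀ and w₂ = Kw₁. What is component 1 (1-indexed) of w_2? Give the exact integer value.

-101

w1 = Kv₀ = (5·(-2) + 3·(-1); 3·(-2) + 6·(-1)) = (-13, -12)
w2 = Kw1 = (5·(-13) + 3·(-12); 3·(-13) + 6·(-12)) = (-101, -111)
The requested component of w2 is -101.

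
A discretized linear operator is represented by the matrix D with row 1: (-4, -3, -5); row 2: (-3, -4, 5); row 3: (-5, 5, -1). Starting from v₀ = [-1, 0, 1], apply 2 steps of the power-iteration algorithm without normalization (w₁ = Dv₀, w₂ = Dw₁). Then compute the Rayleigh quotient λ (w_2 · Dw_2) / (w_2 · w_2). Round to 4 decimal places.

λ ≈ 0.6380

w1 = Dv₀ = ((-4)·(-1) + (-3)·0 + (-5)·1; (-3)·(-1) + (-4)·0 + 5·1; (-5)·(-1) + 5·0 + (-1)·1) = (-1, 8, 4)
w2 = Dw1 = ((-4)·(-1) + (-3)·8 + (-5)·4; (-3)·(-1) + (-4)·8 + 5·4; (-5)·(-1) + 5·8 + (-1)·4) = (-40, -9, 41)
Dw2 = (-18, 361, 114)
w2·Dw2 = (-40)·(-18) + (-9)·361 + 41·114 = 2145; w2·w2 = (-40)·(-40) + (-9)·(-9) + 41·41 = 3362
λ ≈ 2145/3362 = 0.6380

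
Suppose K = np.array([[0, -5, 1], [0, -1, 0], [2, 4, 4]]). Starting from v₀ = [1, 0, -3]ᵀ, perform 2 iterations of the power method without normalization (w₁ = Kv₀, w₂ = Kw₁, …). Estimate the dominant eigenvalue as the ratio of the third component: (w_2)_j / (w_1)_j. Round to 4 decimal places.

w1 = Kv₀ = (0·1 + (-5)·0 + 1·(-3); 0·1 + (-1)·0 + 0·(-3); 2·1 + 4·0 + 4·(-3)) = (-3, 0, -10)
w2 = Kw1 = (0·(-3) + (-5)·0 + 1·(-10); 0·(-3) + (-1)·0 + 0·(-10); 2·(-3) + 4·0 + 4·(-10)) = (-10, 0, -46)
Ratio at component: -46 / -10 = 4.6000

λ ≈ 4.6000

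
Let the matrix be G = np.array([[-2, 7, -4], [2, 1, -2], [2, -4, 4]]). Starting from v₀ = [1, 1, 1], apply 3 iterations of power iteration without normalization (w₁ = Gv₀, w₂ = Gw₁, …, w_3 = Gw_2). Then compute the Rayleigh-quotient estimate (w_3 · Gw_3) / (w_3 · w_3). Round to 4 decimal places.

6.0748

w1 = Gv₀ = (1, 1, 2)
w2 = Gw1 = (-3, -1, 6)
w3 = Gw2 = (-25, -19, 22)
Gw3 = (-171, -113, 114)
w3·Gw3 = (-25)·(-171) + (-19)·(-113) + 22·114 = 8930; w3·w3 = (-25)·(-25) + (-19)·(-19) + 22·22 = 1470
λ ≈ 8930/1470 = 6.0748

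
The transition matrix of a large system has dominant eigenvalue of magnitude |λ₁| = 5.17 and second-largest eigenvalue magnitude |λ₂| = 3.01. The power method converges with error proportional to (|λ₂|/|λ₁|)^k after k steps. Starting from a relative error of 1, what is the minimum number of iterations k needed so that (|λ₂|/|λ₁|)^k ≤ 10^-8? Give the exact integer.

35

|λ₂/λ₁| = 3.01/5.17 = 0.58221
Need k ≥ ln(10^-8) / ln(0.58221) = -18.4207 / -0.5409 ≈ 34.054
Smallest integer k satisfying the bound: 35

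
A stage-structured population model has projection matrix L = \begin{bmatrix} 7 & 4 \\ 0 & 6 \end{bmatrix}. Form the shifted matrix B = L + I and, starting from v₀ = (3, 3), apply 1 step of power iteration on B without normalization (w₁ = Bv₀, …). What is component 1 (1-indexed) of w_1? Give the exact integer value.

36

B = L + I has rows (8, 4); (0, 7)
w1 = Bv₀ = (36, 21)
Requested component of w1: 36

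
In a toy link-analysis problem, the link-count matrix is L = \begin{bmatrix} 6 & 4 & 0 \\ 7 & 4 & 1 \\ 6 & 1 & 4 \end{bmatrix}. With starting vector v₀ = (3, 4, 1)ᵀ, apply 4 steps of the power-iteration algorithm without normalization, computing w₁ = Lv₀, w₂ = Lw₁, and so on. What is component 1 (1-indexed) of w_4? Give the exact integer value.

w1 = Lv₀ = (34, 38, 26)
w2 = Lw1 = (356, 416, 346)
w3 = Lw2 = (3800, 4502, 3936)
w4 = Lw3 = (40808, 48544, 43046)
The requested component of w4 is 40808.

40808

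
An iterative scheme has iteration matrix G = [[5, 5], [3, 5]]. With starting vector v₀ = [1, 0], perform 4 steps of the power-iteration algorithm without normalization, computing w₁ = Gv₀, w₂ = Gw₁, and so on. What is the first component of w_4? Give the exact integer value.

3100

w1 = Gv₀ = (5·1 + 5·0; 3·1 + 5·0) = (5, 3)
w2 = Gw1 = (5·5 + 5·3; 3·5 + 5·3) = (40, 30)
w3 = Gw2 = (350, 270)
w4 = Gw3 = (3100, 2400)
The requested component of w4 is 3100.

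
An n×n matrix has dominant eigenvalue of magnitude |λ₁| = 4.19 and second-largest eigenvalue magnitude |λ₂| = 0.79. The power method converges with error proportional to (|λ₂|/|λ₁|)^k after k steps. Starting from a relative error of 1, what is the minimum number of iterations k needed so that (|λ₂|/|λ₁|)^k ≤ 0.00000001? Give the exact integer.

12

|λ₂/λ₁| = 0.79/4.19 = 0.18854
Need k ≥ ln(0.00000001) / ln(0.18854) = -18.4207 / -1.6684 ≈ 11.041
Smallest integer k satisfying the bound: 12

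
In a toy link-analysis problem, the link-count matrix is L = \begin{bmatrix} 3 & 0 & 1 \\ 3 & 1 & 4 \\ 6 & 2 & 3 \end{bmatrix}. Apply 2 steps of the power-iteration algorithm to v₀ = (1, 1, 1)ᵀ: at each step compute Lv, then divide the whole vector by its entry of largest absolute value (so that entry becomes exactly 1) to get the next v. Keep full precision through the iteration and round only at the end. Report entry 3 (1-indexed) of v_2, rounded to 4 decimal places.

Lv0 = (4.00000, 8.00000, 11.00000); divide by 11.00000 → v1 = (0.36364, 0.72727, 1.00000)
Lv1 = (2.09091, 5.81818, 6.63636); divide by 6.63636 → v2 = (0.31507, 0.87671, 1.00000)
Requested entry of v2: 73/73 = 1.0000

1.0000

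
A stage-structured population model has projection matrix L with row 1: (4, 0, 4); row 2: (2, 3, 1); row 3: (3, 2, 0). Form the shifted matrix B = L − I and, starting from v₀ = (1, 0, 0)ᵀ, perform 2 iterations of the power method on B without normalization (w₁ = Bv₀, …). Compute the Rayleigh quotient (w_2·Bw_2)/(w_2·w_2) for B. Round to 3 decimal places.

B = L − I has rows (3, 0, 4); (2, 2, 1); (3, 2, -1)
w1 = Bv₀ = (3, 2, 3)
w2 = Bw1 = (21, 13, 10)
Bw2 = (103, 78, 79)
w2·Bw2 = 3967; w2·w2 = 710; μ ≈ 3967/710 = 5.587

μ ≈ 5.587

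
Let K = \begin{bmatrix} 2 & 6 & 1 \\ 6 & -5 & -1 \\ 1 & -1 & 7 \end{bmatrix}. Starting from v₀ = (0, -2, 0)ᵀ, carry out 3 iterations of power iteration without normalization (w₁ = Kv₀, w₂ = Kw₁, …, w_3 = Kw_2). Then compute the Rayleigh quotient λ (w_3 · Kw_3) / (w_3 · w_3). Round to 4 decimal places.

w1 = Kv₀ = (2·0 + 6·(-2) + 1·0; 6·0 + (-5)·(-2) + (-1)·0; 1·0 + (-1)·(-2) + 7·0) = (-12, 10, 2)
w2 = Kw1 = (2·(-12) + 6·10 + 1·2; 6·(-12) + (-5)·10 + (-1)·2; 1·(-12) + (-1)·10 + 7·2) = (38, -124, -8)
w3 = Kw2 = (-676, 856, 106)
Kw3 = (3890, -8442, -790)
w3·Kw3 = (-676)·3890 + 856·(-8442) + 106·(-790) = -9939732; w3·w3 = (-676)·(-676) + 856·856 + 106·106 = 1200948
λ ≈ -9939732/1200948 = -8.2766

λ ≈ -8.2766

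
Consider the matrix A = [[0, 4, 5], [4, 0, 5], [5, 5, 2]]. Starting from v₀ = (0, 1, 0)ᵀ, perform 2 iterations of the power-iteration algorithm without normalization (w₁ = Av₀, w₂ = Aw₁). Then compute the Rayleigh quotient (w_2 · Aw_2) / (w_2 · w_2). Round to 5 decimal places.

λ ≈ 9.29507

w1 = Av₀ = (4, 0, 5)
w2 = Aw1 = (25, 41, 30)
Aw2 = (314, 250, 390)
w2·Aw2 = 25·314 + 41·250 + 30·390 = 29800; w2·w2 = 25·25 + 41·41 + 30·30 = 3206
λ ≈ 29800/3206 = 9.29507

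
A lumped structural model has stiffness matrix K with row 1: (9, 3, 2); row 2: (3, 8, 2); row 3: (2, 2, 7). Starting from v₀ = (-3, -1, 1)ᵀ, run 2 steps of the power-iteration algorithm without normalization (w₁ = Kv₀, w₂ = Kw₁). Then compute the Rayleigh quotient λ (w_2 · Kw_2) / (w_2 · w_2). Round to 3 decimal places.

λ ≈ 12.543

w1 = Kv₀ = (9·(-3) + 3·(-1) + 2·1; 3·(-3) + 8·(-1) + 2·1; 2·(-3) + 2·(-1) + 7·1) = (-28, -15, -1)
w2 = Kw1 = (9·(-28) + 3·(-15) + 2·(-1); 3·(-28) + 8·(-15) + 2·(-1); 2·(-28) + 2·(-15) + 7·(-1)) = (-299, -206, -93)
Kw2 = (-3495, -2731, -1661)
w2·Kw2 = (-299)·(-3495) + (-206)·(-2731) + (-93)·(-1661) = 1762064; w2·w2 = (-299)·(-299) + (-206)·(-206) + (-93)·(-93) = 140486
λ ≈ 1762064/140486 = 12.543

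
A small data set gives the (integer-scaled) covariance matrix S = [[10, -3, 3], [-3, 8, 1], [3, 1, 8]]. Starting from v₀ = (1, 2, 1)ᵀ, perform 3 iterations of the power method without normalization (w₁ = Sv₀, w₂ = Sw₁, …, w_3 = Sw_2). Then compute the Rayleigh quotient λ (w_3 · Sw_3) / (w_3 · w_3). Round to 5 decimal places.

w1 = Sv₀ = (10·1 + (-3)·2 + 3·1; (-3)·1 + 8·2 + 1·1; 3·1 + 1·2 + 8·1) = (7, 14, 13)
w2 = Sw1 = (10·7 + (-3)·14 + 3·13; (-3)·7 + 8·14 + 1·13; 3·7 + 1·14 + 8·13) = (67, 104, 139)
w3 = Sw2 = (775, 770, 1417)
Sw3 = (9691, 5252, 14431)
w3·Sw3 = 775·9691 + 770·5252 + 1417·14431 = 32003292; w3·w3 = 775·775 + 770·770 + 1417·1417 = 3201414
λ ≈ 32003292/3201414 = 9.99661

9.99661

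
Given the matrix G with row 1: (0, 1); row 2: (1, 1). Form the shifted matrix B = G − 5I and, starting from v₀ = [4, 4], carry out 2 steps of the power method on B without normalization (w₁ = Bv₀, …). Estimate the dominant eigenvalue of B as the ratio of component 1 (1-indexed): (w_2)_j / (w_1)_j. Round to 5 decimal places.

B = G − 5I has rows (-5, 1); (1, -4)
w1 = Bv₀ = ((-5)·4 + 1·4; 1·4 + (-4)·4) = (-16, -12)
w2 = Bw1 = ((-5)·(-16) + 1·(-12); 1·(-16) + (-4)·(-12)) = (68, 32)
Ratio: 68/-16 = -4.25000

μ ≈ -4.25000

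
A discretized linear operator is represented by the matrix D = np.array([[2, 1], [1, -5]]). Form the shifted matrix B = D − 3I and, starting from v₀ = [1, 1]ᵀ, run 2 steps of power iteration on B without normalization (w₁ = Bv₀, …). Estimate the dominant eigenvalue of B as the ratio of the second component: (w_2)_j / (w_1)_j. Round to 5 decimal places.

μ ≈ -8.00000

B = D − 3I has rows (-1, 1); (1, -8)
w1 = Bv₀ = ((-1)·1 + 1·1; 1·1 + (-8)·1) = (0, -7)
w2 = Bw1 = ((-1)·0 + 1·(-7); 1·0 + (-8)·(-7)) = (-7, 56)
Ratio: 56/-7 = -8.00000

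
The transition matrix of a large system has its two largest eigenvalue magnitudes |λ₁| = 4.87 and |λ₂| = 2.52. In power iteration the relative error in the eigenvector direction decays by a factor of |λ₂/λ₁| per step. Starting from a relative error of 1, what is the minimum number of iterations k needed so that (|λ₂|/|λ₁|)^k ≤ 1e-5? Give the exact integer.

18

|λ₂/λ₁| = 2.52/4.87 = 0.51745
Need k ≥ ln(1e-5) / ln(0.51745) = -11.5129 / -0.6588 ≈ 17.475
Smallest integer k satisfying the bound: 18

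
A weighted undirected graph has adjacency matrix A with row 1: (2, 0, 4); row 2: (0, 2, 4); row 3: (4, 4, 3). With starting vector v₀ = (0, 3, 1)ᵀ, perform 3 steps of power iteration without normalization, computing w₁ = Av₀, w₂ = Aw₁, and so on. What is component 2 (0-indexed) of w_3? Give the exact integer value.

w1 = Av₀ = (2·0 + 0·3 + 4·1; 0·0 + 2·3 + 4·1; 4·0 + 4·3 + 3·1) = (4, 10, 15)
w2 = Aw1 = (2·4 + 0·10 + 4·15; 0·4 + 2·10 + 4·15; 4·4 + 4·10 + 3·15) = (68, 80, 101)
w3 = Aw2 = (540, 564, 895)
The requested component of w3 is 895.

895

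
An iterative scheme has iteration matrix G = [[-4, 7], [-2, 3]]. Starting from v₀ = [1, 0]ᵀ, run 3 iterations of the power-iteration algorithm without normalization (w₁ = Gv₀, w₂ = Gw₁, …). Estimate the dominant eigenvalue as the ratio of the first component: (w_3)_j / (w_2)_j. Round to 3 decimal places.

3.000

w1 = Gv₀ = ((-4)·1 + 7·0; (-2)·1 + 3·0) = (-4, -2)
w2 = Gw1 = ((-4)·(-4) + 7·(-2); (-2)·(-4) + 3·(-2)) = (2, 2)
w3 = Gw2 = (6, 2)
Ratio at component: 6 / 2 = 3.000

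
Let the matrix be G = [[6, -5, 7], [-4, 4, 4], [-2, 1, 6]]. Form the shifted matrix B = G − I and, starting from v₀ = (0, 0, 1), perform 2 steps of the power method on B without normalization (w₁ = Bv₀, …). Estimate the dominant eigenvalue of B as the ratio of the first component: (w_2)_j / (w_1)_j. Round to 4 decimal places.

B = G − I has rows (5, -5, 7); (-4, 3, 4); (-2, 1, 5)
w1 = Bv₀ = (5·0 + (-5)·0 + 7·1; (-4)·0 + 3·0 + 4·1; (-2)·0 + 1·0 + 5·1) = (7, 4, 5)
w2 = Bw1 = (5·7 + (-5)·4 + 7·5; (-4)·7 + 3·4 + 4·5; (-2)·7 + 1·4 + 5·5) = (50, 4, 15)
Ratio: 50/7 = 7.1429

μ ≈ 7.1429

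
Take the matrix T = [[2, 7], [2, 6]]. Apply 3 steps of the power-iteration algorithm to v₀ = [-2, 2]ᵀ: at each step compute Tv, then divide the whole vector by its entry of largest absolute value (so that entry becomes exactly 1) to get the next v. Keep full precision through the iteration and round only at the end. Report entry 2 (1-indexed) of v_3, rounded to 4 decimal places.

Tv0 = (10.00000, 8.00000); divide by 10.00000 → v1 = (1.00000, 0.80000)
Tv1 = (7.60000, 6.80000); divide by 7.60000 → v2 = (1.00000, 0.89474)
Tv2 = (8.26316, 7.36842); divide by 8.26316 → v3 = (1.00000, 0.89172)
Requested entry of v3: 560/628 = 0.8917

0.8917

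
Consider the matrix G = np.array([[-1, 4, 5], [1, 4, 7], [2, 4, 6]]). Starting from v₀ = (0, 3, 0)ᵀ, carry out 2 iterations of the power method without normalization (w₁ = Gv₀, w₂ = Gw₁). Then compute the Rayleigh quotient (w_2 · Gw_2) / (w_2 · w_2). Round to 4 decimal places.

λ ≈ 11.6818

w1 = Gv₀ = ((-1)·0 + 4·3 + 5·0; 1·0 + 4·3 + 7·0; 2·0 + 4·3 + 6·0) = (12, 12, 12)
w2 = Gw1 = ((-1)·12 + 4·12 + 5·12; 1·12 + 4·12 + 7·12; 2·12 + 4·12 + 6·12) = (96, 144, 144)
Gw2 = (1200, 1680, 1632)
w2·Gw2 = 96·1200 + 144·1680 + 144·1632 = 592128; w2·w2 = 96·96 + 144·144 + 144·144 = 50688
λ ≈ 592128/50688 = 11.6818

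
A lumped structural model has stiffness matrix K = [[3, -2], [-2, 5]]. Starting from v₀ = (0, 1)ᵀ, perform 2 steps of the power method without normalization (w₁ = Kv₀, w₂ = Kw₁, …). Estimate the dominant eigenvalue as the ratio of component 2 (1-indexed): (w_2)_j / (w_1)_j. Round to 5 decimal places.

w1 = Kv₀ = (-2, 5)
w2 = Kw1 = (-16, 29)
Ratio at component: 29 / 5 = 5.80000

λ ≈ 5.80000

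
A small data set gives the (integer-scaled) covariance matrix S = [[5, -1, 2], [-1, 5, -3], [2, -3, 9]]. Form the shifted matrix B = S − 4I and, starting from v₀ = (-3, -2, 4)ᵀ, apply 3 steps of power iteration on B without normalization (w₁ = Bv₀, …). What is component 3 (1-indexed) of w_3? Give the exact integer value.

B = S − 4I has rows (1, -1, 2); (-1, 1, -3); (2, -3, 5)
w1 = Bv₀ = (1·(-3) + (-1)·(-2) + 2·4; (-1)·(-3) + 1·(-2) + (-3)·4; 2·(-3) + (-3)·(-2) + 5·4) = (7, -11, 20)
w2 = Bw1 = (1·7 + (-1)·(-11) + 2·20; (-1)·7 + 1·(-11) + (-3)·20; 2·7 + (-3)·(-11) + 5·20) = (58, -78, 147)
w3 = Bw2 = (430, -577, 1085)
Requested component of w3: 1085

1085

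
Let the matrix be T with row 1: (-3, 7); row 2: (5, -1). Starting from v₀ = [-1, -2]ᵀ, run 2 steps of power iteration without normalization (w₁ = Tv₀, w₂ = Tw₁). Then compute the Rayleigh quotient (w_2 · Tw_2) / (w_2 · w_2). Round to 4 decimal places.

w1 = Tv₀ = ((-3)·(-1) + 7·(-2); 5·(-1) + (-1)·(-2)) = (-11, -3)
w2 = Tw1 = ((-3)·(-11) + 7·(-3); 5·(-11) + (-1)·(-3)) = (12, -52)
Tw2 = (-400, 112)
w2·Tw2 = 12·(-400) + (-52)·112 = -10624; w2·w2 = 12·12 + (-52)·(-52) = 2848
λ ≈ -10624/2848 = -3.7303

λ ≈ -3.7303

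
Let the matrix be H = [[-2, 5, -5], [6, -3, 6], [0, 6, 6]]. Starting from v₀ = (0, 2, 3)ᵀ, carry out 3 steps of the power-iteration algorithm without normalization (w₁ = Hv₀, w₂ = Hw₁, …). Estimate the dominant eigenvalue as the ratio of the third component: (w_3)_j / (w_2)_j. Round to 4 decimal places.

8.7143

w1 = Hv₀ = (-5, 12, 30)
w2 = Hw1 = (-80, 114, 252)
w3 = Hw2 = (-530, 690, 2196)
Ratio at component: 2196 / 252 = 8.7143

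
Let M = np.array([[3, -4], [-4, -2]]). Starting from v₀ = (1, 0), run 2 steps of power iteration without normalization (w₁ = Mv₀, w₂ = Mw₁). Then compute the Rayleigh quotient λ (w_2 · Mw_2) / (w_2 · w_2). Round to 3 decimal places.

w1 = Mv₀ = (3, -4)
w2 = Mw1 = (25, -4)
Mw2 = (91, -92)
w2·Mw2 = 25·91 + (-4)·(-92) = 2643; w2·w2 = 25·25 + (-4)·(-4) = 641
λ ≈ 2643/641 = 4.123

4.123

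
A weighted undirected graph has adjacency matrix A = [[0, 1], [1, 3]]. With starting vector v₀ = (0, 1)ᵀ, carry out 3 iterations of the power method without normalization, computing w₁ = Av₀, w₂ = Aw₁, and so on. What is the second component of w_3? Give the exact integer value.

33

w1 = Av₀ = (1, 3)
w2 = Aw1 = (3, 10)
w3 = Aw2 = (10, 33)
The requested component of w3 is 33.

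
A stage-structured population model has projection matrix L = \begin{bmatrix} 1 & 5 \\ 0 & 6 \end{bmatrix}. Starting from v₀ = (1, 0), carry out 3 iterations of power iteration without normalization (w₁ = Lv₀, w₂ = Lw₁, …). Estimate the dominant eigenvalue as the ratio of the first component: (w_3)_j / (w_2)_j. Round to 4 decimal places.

1.0000

w1 = Lv₀ = (1, 0)
w2 = Lw1 = (1, 0)
w3 = Lw2 = (1, 0)
Ratio at component: 1 / 1 = 1.0000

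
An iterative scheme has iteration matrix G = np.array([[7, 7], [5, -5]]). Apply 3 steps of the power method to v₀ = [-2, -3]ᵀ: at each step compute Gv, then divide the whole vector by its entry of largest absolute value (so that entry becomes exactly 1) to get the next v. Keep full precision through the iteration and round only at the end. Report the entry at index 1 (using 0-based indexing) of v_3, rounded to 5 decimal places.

0.01742

Gv0 = (-35.000000, 5.000000); divide by -35.000000 → v1 = (1.000000, -0.142857)
Gv1 = (6.000000, 5.714286); divide by 6.000000 → v2 = (1.000000, 0.952381)
Gv2 = (13.666667, 0.238095); divide by 13.666667 → v3 = (1.000000, 0.017422)
Requested entry of v3: -50/-2870 = 0.01742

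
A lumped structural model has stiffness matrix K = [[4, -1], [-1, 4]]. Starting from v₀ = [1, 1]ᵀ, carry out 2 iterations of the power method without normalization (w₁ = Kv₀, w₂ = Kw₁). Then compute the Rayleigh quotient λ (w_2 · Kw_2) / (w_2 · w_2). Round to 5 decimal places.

3.00000

w1 = Kv₀ = (4·1 + (-1)·1; (-1)·1 + 4·1) = (3, 3)
w2 = Kw1 = (4·3 + (-1)·3; (-1)·3 + 4·3) = (9, 9)
Kw2 = (27, 27)
w2·Kw2 = 9·27 + 9·27 = 486; w2·w2 = 9·9 + 9·9 = 162
λ ≈ 486/162 = 3.00000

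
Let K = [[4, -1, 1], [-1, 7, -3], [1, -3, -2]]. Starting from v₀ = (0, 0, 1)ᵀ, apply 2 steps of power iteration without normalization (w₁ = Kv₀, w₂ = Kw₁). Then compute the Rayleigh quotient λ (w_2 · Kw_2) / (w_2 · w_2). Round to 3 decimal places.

λ ≈ 6.591

w1 = Kv₀ = (4·0 + (-1)·0 + 1·1; (-1)·0 + 7·0 + (-3)·1; 1·0 + (-3)·0 + (-2)·1) = (1, -3, -2)
w2 = Kw1 = (4·1 + (-1)·(-3) + 1·(-2); (-1)·1 + 7·(-3) + (-3)·(-2); 1·1 + (-3)·(-3) + (-2)·(-2)) = (5, -16, 14)
Kw2 = (50, -159, 25)
w2·Kw2 = 5·50 + (-16)·(-159) + 14·25 = 3144; w2·w2 = 5·5 + (-16)·(-16) + 14·14 = 477
λ ≈ 3144/477 = 6.591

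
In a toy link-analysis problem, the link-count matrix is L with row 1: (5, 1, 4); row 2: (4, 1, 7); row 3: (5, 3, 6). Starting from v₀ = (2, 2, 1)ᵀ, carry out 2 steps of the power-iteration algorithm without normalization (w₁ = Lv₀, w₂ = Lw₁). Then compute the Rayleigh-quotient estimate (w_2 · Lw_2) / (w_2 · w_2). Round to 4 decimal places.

w1 = Lv₀ = (16, 17, 22)
w2 = Lw1 = (185, 235, 263)
Lw2 = (2212, 2816, 3208)
w2·Lw2 = 185·2212 + 235·2816 + 263·3208 = 1914684; w2·w2 = 185·185 + 235·235 + 263·263 = 158619
λ ≈ 1914684/158619 = 12.0710

12.0710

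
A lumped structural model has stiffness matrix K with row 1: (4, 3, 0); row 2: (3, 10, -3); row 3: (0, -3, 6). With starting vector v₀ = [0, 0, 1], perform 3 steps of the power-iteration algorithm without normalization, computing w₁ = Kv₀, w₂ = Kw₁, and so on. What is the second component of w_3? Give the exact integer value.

-642

w1 = Kv₀ = (0, -3, 6)
w2 = Kw1 = (-9, -48, 45)
w3 = Kw2 = (-180, -642, 414)
The requested component of w3 is -642.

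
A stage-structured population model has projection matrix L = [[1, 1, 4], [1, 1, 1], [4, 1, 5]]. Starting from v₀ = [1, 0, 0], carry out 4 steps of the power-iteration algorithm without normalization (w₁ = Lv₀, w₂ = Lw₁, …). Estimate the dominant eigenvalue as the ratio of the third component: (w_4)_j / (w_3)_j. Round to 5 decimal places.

w1 = Lv₀ = (1·1 + 1·0 + 4·0; 1·1 + 1·0 + 1·0; 4·1 + 1·0 + 5·0) = (1, 1, 4)
w2 = Lw1 = (1·1 + 1·1 + 4·4; 1·1 + 1·1 + 1·4; 4·1 + 1·1 + 5·4) = (18, 6, 25)
w3 = Lw2 = (124, 49, 203)
w4 = Lw3 = (985, 376, 1560)
Ratio at component: 1560 / 203 = 7.68473

7.68473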